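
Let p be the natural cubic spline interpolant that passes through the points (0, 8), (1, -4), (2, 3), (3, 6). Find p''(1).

32

Put m_i = p'' at the i-th knot. Here h = (1, 1, 1) and Δ = (-12, 7, 3), so the interior equations h_(i-1)·m_(i-1) + 2(h_(i-1)+h_i)·m_i + h_i·m_(i+1) = 6(Δ_i − Δ_(i-1)) read
  1·m_0 + 4·m_1 + 1·m_2 = 6(Δ_1 - Δ_0) = 114
  1·m_1 + 4·m_2 + 1·m_3 = 6(Δ_2 - Δ_1) = -24
Natural end conditions: m_0 = m_3 = 0.
Forward elimination and back-substitution give m_0 = 0, m_1 = 32, m_2 = -14, m_3 = 0.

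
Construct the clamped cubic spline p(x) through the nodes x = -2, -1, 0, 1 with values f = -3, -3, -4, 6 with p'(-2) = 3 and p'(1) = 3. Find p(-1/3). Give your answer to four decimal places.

-4.9852

Put M_i = p'' at the i-th knot. Here h = (1, 1, 1) and Δ = (0, -1, 10), so the interior equations h_(i-1)·M_(i-1) + 2(h_(i-1)+h_i)·M_i + h_i·M_(i+1) = 6(Δ_i − Δ_(i-1)) read
  1·M_0 + 4·M_1 + 1·M_2 = 6(Δ_1 - Δ_0) = -6
  1·M_1 + 4·M_2 + 1·M_3 = 6(Δ_2 - Δ_1) = 66
Clamped end conditions give two more equations: 2h_0·M_0 + h_0·M_1 = 6(Δ_0 - p'(-2)) = -18 and h_2·M_2 + 2h_2·M_3 = 6(p'(1) - Δ_2) = -42.
Solving the tridiagonal system: M_0 = -28/5, M_1 = -34/5, M_2 = 134/5, M_3 = -172/5.
On [-1, 0], p(x) = -3 - 16/5·(x + 1) - 17/5·(x + 1)² + 28/5·(x + 1)³.
With (x + 1) = 2/3: p(-1/3) = -673/135.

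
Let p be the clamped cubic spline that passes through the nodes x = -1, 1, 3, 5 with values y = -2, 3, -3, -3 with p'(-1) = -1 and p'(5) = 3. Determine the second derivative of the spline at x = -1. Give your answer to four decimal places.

With σ_i denoting the second derivative at x_i, h_i = 2, 2, 2, and Δ_i = (y_(i+1) − y_i)/h_i = 5/2, -3, 0:
  2·σ_0 + 8·σ_1 + 2·σ_2 = 6(Δ_1 - Δ_0) = -33
  2·σ_1 + 8·σ_2 + 2·σ_3 = 6(Δ_2 - Δ_1) = 18
Clamped end conditions give two more equations: 2h_0·σ_0 + h_0·σ_1 = 6(Δ_0 - p'(-1)) = 21 and h_2·σ_2 + 2h_2·σ_3 = 6(p'(5) - Δ_2) = 18.
Solving: σ_0 = 53/6, σ_1 = -43/6, σ_2 = 10/3, σ_3 = 17/6.

8.8333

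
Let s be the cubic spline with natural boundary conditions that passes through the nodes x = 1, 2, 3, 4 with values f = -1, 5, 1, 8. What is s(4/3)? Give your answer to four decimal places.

Write M_i for s''(x_i). With h_i = 1, 1, 1 and divided differences Δ_i = 6, -4, 7, the continuity of s' gives the tridiagonal system
  1·M_0 + 4·M_1 + 1·M_2 = 6(Δ_1 - Δ_0) = -60
  1·M_1 + 4·M_2 + 1·M_3 = 6(Δ_2 - Δ_1) = 66
Natural end conditions: M_0 = M_3 = 0.
Hence M_0 = 0, M_1 = -102/5, M_2 = 108/5, M_3 = 0.
On [1, 2], s(x) = -1 + 47/5·(x - 1) + 0·(x - 1)² - 17/5·(x - 1)³.
With (x - 1) = 1/3: s(4/3) = 271/135.

2.0074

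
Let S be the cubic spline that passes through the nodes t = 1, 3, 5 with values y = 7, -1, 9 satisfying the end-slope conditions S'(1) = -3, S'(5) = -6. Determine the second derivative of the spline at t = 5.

-24

Put σ_i = S'' at the i-th knot. Here h = (2, 2) and Δ = (-4, 5), so the interior equations h_(i-1)·σ_(i-1) + 2(h_(i-1)+h_i)·σ_i + h_i·σ_(i+1) = 6(Δ_i − Δ_(i-1)) read
  2·σ_0 + 8·σ_1 + 2·σ_2 = 6(Δ_1 - Δ_0) = 54
Clamped end conditions give two more equations: 2h_0·σ_0 + h_0·σ_1 = 6(Δ_0 - S'(1)) = -6 and h_1·σ_1 + 2h_1·σ_2 = 6(S'(5) - Δ_1) = -66.
Solving the tridiagonal system: σ_0 = -9, σ_1 = 15, σ_2 = -24.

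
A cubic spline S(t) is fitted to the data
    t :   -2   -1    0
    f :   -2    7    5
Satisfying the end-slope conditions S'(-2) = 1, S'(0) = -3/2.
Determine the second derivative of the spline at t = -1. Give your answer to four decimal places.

-30.5000

Put σ_i = S'' at the i-th knot. Here h = (1, 1) and Δ = (9, -2), so the interior equations h_(i-1)·σ_(i-1) + 2(h_(i-1)+h_i)·σ_i + h_i·σ_(i+1) = 6(Δ_i − Δ_(i-1)) read
  1·σ_0 + 4·σ_1 + 1·σ_2 = 6(Δ_1 - Δ_0) = -66
Clamped end conditions give two more equations: 2h_0·σ_0 + h_0·σ_1 = 6(Δ_0 - S'(-2)) = 48 and h_1·σ_1 + 2h_1·σ_2 = 6(S'(0) - Δ_1) = 3.
Solving the tridiagonal system: σ_0 = 157/4, σ_1 = -61/2, σ_2 = 67/4.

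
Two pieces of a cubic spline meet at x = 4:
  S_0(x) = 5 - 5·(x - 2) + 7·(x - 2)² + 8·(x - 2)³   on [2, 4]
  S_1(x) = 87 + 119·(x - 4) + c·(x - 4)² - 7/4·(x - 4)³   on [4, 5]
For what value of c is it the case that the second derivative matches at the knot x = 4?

S_0''(x) = 14 + 48·(x - 2), so S_0''(4) = 110. On the right, S_1''(4) = 2c, so c = 55.

55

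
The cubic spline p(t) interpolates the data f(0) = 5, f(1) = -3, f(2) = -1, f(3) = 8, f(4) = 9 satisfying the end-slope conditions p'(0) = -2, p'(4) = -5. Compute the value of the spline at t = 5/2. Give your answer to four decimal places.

With M_i denoting the second derivative at x_i, h_i = 1, 1, 1, 1, and Δ_i = (y_(i+1) − y_i)/h_i = -8, 2, 9, 1:
  1·M_0 + 4·M_1 + 1·M_2 = 6(Δ_1 - Δ_0) = 60
  1·M_1 + 4·M_2 + 1·M_3 = 6(Δ_2 - Δ_1) = 42
  1·M_2 + 4·M_3 + 1·M_4 = 6(Δ_3 - Δ_2) = -48
Clamped end conditions give two more equations: 2h_0·M_0 + h_0·M_1 = 6(Δ_0 - p'(0)) = -36 and h_3·M_3 + 2h_3·M_4 = 6(p'(4) - Δ_3) = -36.
Hence M_0 = -783/28, M_1 = 279/14, M_2 = 33/4, M_3 = -153/14, M_4 = -351/28.
On [2, 3], p(t) = -1 + 113/14·(t - 2) + 33/8·(t - 2)² - 179/56·(t - 2)³.
With (t - 2) = 1/2: p(5/2) = 1643/448.

3.6674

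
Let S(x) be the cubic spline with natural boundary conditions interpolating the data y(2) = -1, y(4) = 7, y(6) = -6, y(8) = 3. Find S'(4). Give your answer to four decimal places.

Put σ_i = S'' at the i-th knot. Here h = (2, 2, 2) and Δ = (4, -13/2, 9/2), so the interior equations h_(i-1)·σ_(i-1) + 2(h_(i-1)+h_i)·σ_i + h_i·σ_(i+1) = 6(Δ_i − Δ_(i-1)) read
  2·σ_0 + 8·σ_1 + 2·σ_2 = 6(Δ_1 - Δ_0) = -63
  2·σ_1 + 8·σ_2 + 2·σ_3 = 6(Δ_2 - Δ_1) = 66
Natural end conditions: σ_0 = σ_3 = 0.
Solving the tridiagonal system: σ_0 = 0, σ_1 = -53/5, σ_2 = 109/10, σ_3 = 0.
On [4, 6], S'(x) = b_1 + 2c_1·(x - 4) + 3d_1·(x - 4)² with b_1 = Δ_1 - h_1(2σ_1 + σ_2)/6 = -46/15, c_1 = σ_1/2 = -53/10, d_1 = (σ_2 - σ_1)/(6h_1) = 43/24. So S'(4) = -46/15.

-3.0667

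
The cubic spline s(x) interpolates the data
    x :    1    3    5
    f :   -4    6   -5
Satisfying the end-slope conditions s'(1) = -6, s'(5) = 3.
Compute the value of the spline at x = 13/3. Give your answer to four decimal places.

-2.9815

Put M_i = s'' at the i-th knot. Here h = (2, 2) and Δ = (5, -11/2), so the interior equations h_(i-1)·M_(i-1) + 2(h_(i-1)+h_i)·M_i + h_i·M_(i+1) = 6(Δ_i − Δ_(i-1)) read
  2·M_0 + 8·M_1 + 2·M_2 = 6(Δ_1 - Δ_0) = -63
Clamped end conditions give two more equations: 2h_0·M_0 + h_0·M_1 = 6(Δ_0 - s'(1)) = 66 and h_1·M_1 + 2h_1·M_2 = 6(s'(5) - Δ_1) = 51.
Solving: M_0 = 213/8, M_1 = -81/4, M_2 = 183/8.
On [3, 5], s(x) = 6 + 3/8·(x - 3) - 81/8·(x - 3)² + 115/32·(x - 3)³.
With (x - 3) = 4/3: s(13/3) = -161/54.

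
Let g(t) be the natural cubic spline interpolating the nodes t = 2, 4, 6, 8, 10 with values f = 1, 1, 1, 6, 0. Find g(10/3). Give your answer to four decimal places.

1.2050

Let M_i = g''(x_i). Step sizes h_i = 2, 2, 2, 2; slopes of the chords Δ_i = (y_(i+1) - y_i)/h_i = 0, 0, 5/2, -3.
  2·M_0 + 8·M_1 + 2·M_2 = 6(Δ_1 - Δ_0) = 0
  2·M_1 + 8·M_2 + 2·M_3 = 6(Δ_2 - Δ_1) = 15
  2·M_2 + 8·M_3 + 2·M_4 = 6(Δ_3 - Δ_2) = -33
Natural end conditions: M_0 = M_4 = 0.
Solving: M_0 = 0, M_1 = -93/112, M_2 = 93/28, M_3 = -555/112, M_4 = 0.
On [2, 4], g(t) = 1 + 31/112·(t - 2) + 0·(t - 2)² - 31/448·(t - 2)³.
With (t - 2) = 4/3: g(10/3) = 911/756.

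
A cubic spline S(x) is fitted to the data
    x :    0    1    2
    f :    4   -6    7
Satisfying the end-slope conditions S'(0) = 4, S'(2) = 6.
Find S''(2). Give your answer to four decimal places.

Let M_i = S''(x_i). Step sizes h_i = 1, 1; slopes of the chords Δ_i = (y_(i+1) - y_i)/h_i = -10, 13.
  1·M_0 + 4·M_1 + 1·M_2 = 6(Δ_1 - Δ_0) = 138
Clamped end conditions give two more equations: 2h_0·M_0 + h_0·M_1 = 6(Δ_0 - S'(0)) = -84 and h_1·M_1 + 2h_1·M_2 = 6(S'(2) - Δ_1) = -42.
Solving: M_0 = -151/2, M_1 = 67, M_2 = -109/2.

-54.5000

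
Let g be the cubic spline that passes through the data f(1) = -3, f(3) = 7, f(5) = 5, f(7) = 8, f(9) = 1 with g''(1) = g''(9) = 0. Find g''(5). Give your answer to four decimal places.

4.5000

Let σ_i = g''(x_i). Step sizes h_i = 2, 2, 2, 2; slopes of the chords Δ_i = (y_(i+1) - y_i)/h_i = 5, -1, 3/2, -7/2.
  2·σ_0 + 8·σ_1 + 2·σ_2 = 6(Δ_1 - Δ_0) = -36
  2·σ_1 + 8·σ_2 + 2·σ_3 = 6(Δ_2 - Δ_1) = 15
  2·σ_2 + 8·σ_3 + 2·σ_4 = 6(Δ_3 - Δ_2) = -30
Natural end conditions: σ_0 = σ_4 = 0.
Hence σ_0 = 0, σ_1 = -45/8, σ_2 = 9/2, σ_3 = -39/8, σ_4 = 0.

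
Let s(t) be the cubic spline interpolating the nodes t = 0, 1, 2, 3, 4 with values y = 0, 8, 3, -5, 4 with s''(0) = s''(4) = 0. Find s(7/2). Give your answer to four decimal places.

-2.2009

Put m_i = s'' at the i-th knot. Here h = (1, 1, 1, 1) and Δ = (8, -5, -8, 9), so the interior equations h_(i-1)·m_(i-1) + 2(h_(i-1)+h_i)·m_i + h_i·m_(i+1) = 6(Δ_i − Δ_(i-1)) read
  1·m_0 + 4·m_1 + 1·m_2 = 6(Δ_1 - Δ_0) = -78
  1·m_1 + 4·m_2 + 1·m_3 = 6(Δ_2 - Δ_1) = -18
  1·m_2 + 4·m_3 + 1·m_4 = 6(Δ_3 - Δ_2) = 102
Natural end conditions: m_0 = m_4 = 0.
Solving: m_0 = 0, m_1 = -249/14, m_2 = -48/7, m_3 = 381/14, m_4 = 0.
On [3, 4], s(t) = -5 - 1/14·(t - 3) + 381/28·(t - 3)² - 127/28·(t - 3)³.
With (t - 3) = 1/2: s(7/2) = -493/224.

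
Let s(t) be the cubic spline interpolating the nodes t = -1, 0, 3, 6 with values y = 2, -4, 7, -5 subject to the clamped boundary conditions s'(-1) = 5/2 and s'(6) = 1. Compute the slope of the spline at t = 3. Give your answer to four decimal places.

With M_i denoting the second derivative at x_i, h_i = 1, 3, 3, and Δ_i = (y_(i+1) − y_i)/h_i = -6, 11/3, -4:
  1·M_0 + 8·M_1 + 3·M_2 = 6(Δ_1 - Δ_0) = 58
  3·M_1 + 12·M_2 + 3·M_3 = 6(Δ_2 - Δ_1) = -46
Clamped end conditions give two more equations: 2h_0·M_0 + h_0·M_1 = 6(Δ_0 - s'(-1)) = -51 and h_2·M_2 + 2h_2·M_3 = 6(s'(6) - Δ_2) = 30.
Solving the tridiagonal system: M_0 = -1026/31, M_1 = 471/31, M_2 = -944/93, M_3 = 937/93.
On [3, 6], s'(t) = b_2 + 2c_2·(t - 3) + 3d_2·(t - 3)² with b_2 = Δ_2 - h_2(2M_2 + M_3)/6 = 69/62, c_2 = M_2/2 = -472/93, d_2 = (M_3 - M_2)/(6h_2) = 209/186. So s'(3) = 69/62.

1.1129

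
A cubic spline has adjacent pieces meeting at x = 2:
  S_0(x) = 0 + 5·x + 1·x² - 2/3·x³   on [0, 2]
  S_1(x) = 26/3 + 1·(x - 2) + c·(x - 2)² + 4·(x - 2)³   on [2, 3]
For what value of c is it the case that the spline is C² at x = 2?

S_0''(x) = 2 - 4·x, so S_0''(2) = -6. On the right, S_1''(2) = 2c, so c = -3.

-3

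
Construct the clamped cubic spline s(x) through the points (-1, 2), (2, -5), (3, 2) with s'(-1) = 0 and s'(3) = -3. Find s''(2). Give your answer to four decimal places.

15.5000

With M_i denoting the second derivative at x_i, h_i = 3, 1, and Δ_i = (y_(i+1) − y_i)/h_i = -7/3, 7:
  3·M_0 + 8·M_1 + 1·M_2 = 6(Δ_1 - Δ_0) = 56
Clamped end conditions give two more equations: 2h_0·M_0 + h_0·M_1 = 6(Δ_0 - s'(-1)) = -14 and h_1·M_1 + 2h_1·M_2 = 6(s'(3) - Δ_1) = -60.
Forward elimination and back-substitution give M_0 = -121/12, M_1 = 31/2, M_2 = -151/4.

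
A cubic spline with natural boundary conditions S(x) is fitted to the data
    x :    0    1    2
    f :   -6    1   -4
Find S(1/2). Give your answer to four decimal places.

-1.3750

Write m_i for S''(x_i). With h_i = 1, 1 and divided differences Δ_i = 7, -5, the continuity of S' gives the tridiagonal system
  1·m_0 + 4·m_1 + 1·m_2 = 6(Δ_1 - Δ_0) = -72
Natural end conditions: m_0 = m_2 = 0.
Solving the tridiagonal system: m_0 = 0, m_1 = -18, m_2 = 0.
On [0, 1], S(x) = -6 + 10·x + 0·x² - 3·x³.
With x = 1/2: S(1/2) = -11/8.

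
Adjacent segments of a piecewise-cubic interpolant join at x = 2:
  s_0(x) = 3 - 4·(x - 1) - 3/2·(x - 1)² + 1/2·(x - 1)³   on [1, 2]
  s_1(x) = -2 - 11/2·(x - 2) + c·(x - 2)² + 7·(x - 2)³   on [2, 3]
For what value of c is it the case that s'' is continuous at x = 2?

0

s_0''(x) = -3 + 3·(x - 1), so s_0''(2) = 0. On the right, s_1''(2) = 2c, so c = 0.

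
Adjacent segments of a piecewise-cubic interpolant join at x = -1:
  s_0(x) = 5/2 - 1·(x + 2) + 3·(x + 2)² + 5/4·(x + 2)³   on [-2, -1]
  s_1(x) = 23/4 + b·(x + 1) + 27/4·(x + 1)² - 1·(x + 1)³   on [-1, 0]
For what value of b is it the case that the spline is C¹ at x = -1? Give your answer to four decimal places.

s_0'(x) = -1 + 6·(x + 2) + 15/4·(x + 2)², so s_0'(-1) = 35/4. On the right, s_1'(-1) = b, so b = 35/4.

8.7500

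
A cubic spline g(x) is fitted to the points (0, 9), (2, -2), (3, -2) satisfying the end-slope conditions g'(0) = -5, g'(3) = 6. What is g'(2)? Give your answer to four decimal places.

With m_i denoting the second derivative at x_i, h_i = 2, 1, and Δ_i = (y_(i+1) − y_i)/h_i = -11/2, 0:
  2·m_0 + 6·m_1 + 1·m_2 = 6(Δ_1 - Δ_0) = 33
Clamped end conditions give two more equations: 2h_0·m_0 + h_0·m_1 = 6(Δ_0 - g'(0)) = -3 and h_1·m_1 + 2h_1·m_2 = 6(g'(3) - Δ_1) = 36.
Solving the tridiagonal system: m_0 = -31/12, m_1 = 11/3, m_2 = 97/6.
On [2, 3], g'(x) = b_1 + 2c_1·(x - 2) + 3d_1·(x - 2)² with b_1 = Δ_1 - h_1(2m_1 + m_2)/6 = -47/12, c_1 = m_1/2 = 11/6, d_1 = (m_2 - m_1)/(6h_1) = 25/12. So g'(2) = -47/12.

-3.9167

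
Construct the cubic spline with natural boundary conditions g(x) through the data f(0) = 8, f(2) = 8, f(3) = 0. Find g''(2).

Put M_i = g'' at the i-th knot. Here h = (2, 1) and Δ = (0, -8), so the interior equations h_(i-1)·M_(i-1) + 2(h_(i-1)+h_i)·M_i + h_i·M_(i+1) = 6(Δ_i − Δ_(i-1)) read
  2·M_0 + 6·M_1 + 1·M_2 = 6(Δ_1 - Δ_0) = -48
Natural end conditions: M_0 = M_2 = 0.
Hence M_0 = 0, M_1 = -8, M_2 = 0.

-8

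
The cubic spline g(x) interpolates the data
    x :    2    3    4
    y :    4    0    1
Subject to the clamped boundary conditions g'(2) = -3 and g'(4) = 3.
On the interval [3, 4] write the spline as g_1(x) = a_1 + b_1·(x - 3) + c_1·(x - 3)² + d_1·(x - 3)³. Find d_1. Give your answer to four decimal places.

-1.2500

Put M_i = g'' at the i-th knot. Here h = (1, 1) and Δ = (-4, 1), so the interior equations h_(i-1)·M_(i-1) + 2(h_(i-1)+h_i)·M_i + h_i·M_(i+1) = 6(Δ_i − Δ_(i-1)) read
  1·M_0 + 4·M_1 + 1·M_2 = 6(Δ_1 - Δ_0) = 30
Clamped end conditions give two more equations: 2h_0·M_0 + h_0·M_1 = 6(Δ_0 - g'(2)) = -6 and h_1·M_1 + 2h_1·M_2 = 6(g'(4) - Δ_1) = 12.
Forward elimination and back-substitution give M_0 = -15/2, M_1 = 9, M_2 = 3/2.
On [3, 4], with g_1(x) = a_1 + b_1·(x - 3) + c_1·(x - 3)² + d_1·(x - 3)³: c_1 = M_1/2 = 9/2, d_1 = (M_2 - M_1)/(6h_1) = -5/4, b_1 = Δ_1 - h_1(2M_1 + M_2)/6 = -9/4.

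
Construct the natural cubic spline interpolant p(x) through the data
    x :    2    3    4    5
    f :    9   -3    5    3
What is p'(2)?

Write M_i for p''(x_i). With h_i = 1, 1, 1 and divided differences Δ_i = -12, 8, -2, the continuity of p' gives the tridiagonal system
  1·M_0 + 4·M_1 + 1·M_2 = 6(Δ_1 - Δ_0) = 120
  1·M_1 + 4·M_2 + 1·M_3 = 6(Δ_2 - Δ_1) = -60
Natural end conditions: M_0 = M_3 = 0.
Forward elimination and back-substitution give M_0 = 0, M_1 = 36, M_2 = -24, M_3 = 0.
On [2, 3], p'(x) = b_0 + 2c_0·(x - 2) + 3d_0·(x - 2)² with b_0 = Δ_0 - h_0(2M_0 + M_1)/6 = -18, c_0 = M_0/2 = 0, d_0 = (M_1 - M_0)/(6h_0) = 6. So p'(2) = -18.

-18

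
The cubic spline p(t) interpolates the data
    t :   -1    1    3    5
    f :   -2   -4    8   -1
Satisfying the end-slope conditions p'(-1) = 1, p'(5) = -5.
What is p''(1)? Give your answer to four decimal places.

Write M_i for p''(x_i). With h_i = 2, 2, 2 and divided differences Δ_i = -1, 6, -9/2, the continuity of p' gives the tridiagonal system
  2·M_0 + 8·M_1 + 2·M_2 = 6(Δ_1 - Δ_0) = 42
  2·M_1 + 8·M_2 + 2·M_3 = 6(Δ_2 - Δ_1) = -63
Clamped end conditions give two more equations: 2h_0·M_0 + h_0·M_1 = 6(Δ_0 - p'(-1)) = -12 and h_2·M_2 + 2h_2·M_3 = 6(p'(5) - Δ_2) = -3.
Forward elimination and back-substitution give M_0 = -81/10, M_1 = 51/5, M_2 = -117/10, M_3 = 51/10.

10.2000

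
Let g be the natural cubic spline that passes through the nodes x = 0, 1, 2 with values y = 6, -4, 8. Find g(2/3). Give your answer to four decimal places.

With σ_i denoting the second derivative at x_i, h_i = 1, 1, and Δ_i = (y_(i+1) − y_i)/h_i = -10, 12:
  1·σ_0 + 4·σ_1 + 1·σ_2 = 6(Δ_1 - Δ_0) = 132
Natural end conditions: σ_0 = σ_2 = 0.
Hence σ_0 = 0, σ_1 = 33, σ_2 = 0.
On [0, 1], g(x) = 6 - 31/2·x + 0·x² + 11/2·x³.
With x = 2/3: g(2/3) = -73/27.

-2.7037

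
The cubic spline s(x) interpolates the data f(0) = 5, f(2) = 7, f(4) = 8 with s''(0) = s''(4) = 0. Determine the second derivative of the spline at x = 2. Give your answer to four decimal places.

-0.3750

Let m_i = s''(x_i). Step sizes h_i = 2, 2; slopes of the chords Δ_i = (y_(i+1) - y_i)/h_i = 1, 1/2.
  2·m_0 + 8·m_1 + 2·m_2 = 6(Δ_1 - Δ_0) = -3
Natural end conditions: m_0 = m_2 = 0.
Hence m_0 = 0, m_1 = -3/8, m_2 = 0.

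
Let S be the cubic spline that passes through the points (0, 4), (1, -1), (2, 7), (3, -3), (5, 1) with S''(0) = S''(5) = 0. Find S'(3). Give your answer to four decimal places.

-10.3256

Put M_i = S'' at the i-th knot. Here h = (1, 1, 1, 2) and Δ = (-5, 8, -10, 2), so the interior equations h_(i-1)·M_(i-1) + 2(h_(i-1)+h_i)·M_i + h_i·M_(i+1) = 6(Δ_i − Δ_(i-1)) read
  1·M_0 + 4·M_1 + 1·M_2 = 6(Δ_1 - Δ_0) = 78
  1·M_1 + 4·M_2 + 1·M_3 = 6(Δ_2 - Δ_1) = -108
  1·M_2 + 6·M_3 + 2·M_4 = 6(Δ_3 - Δ_2) = 72
Natural end conditions: M_0 = M_4 = 0.
Forward elimination and back-substitution give M_0 = 0, M_1 = 1257/43, M_2 = -1674/43, M_3 = 795/43, M_4 = 0.
On [3, 5], S'(x) = b_3 + 2c_3·(x - 3) + 3d_3·(x - 3)² with b_3 = Δ_3 - h_3(2M_3 + M_4)/6 = -444/43, c_3 = M_3/2 = 795/86, d_3 = (M_4 - M_3)/(6h_3) = -265/172. So S'(3) = -444/43.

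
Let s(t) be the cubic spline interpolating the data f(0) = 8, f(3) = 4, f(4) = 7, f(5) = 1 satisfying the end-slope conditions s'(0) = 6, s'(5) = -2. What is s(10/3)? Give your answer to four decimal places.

Put M_i = s'' at the i-th knot. Here h = (3, 1, 1) and Δ = (-4/3, 3, -6), so the interior equations h_(i-1)·M_(i-1) + 2(h_(i-1)+h_i)·M_i + h_i·M_(i+1) = 6(Δ_i − Δ_(i-1)) read
  3·M_0 + 8·M_1 + 1·M_2 = 6(Δ_1 - Δ_0) = 26
  1·M_1 + 4·M_2 + 1·M_3 = 6(Δ_2 - Δ_1) = -54
Clamped end conditions give two more equations: 2h_0·M_0 + h_0·M_1 = 6(Δ_0 - s'(0)) = -44 and h_2·M_2 + 2h_2·M_3 = 6(s'(5) - Δ_2) = 24.
Forward elimination and back-substitution give M_0 = -1106/87, M_1 = 312/29, M_2 = -636/29, M_3 = 666/29.
On [3, 4], s(t) = 4 + 89/29·(t - 3) + 156/29·(t - 3)² - 158/29·(t - 3)³.
With (t - 3) = 1/3: s(10/3) = 4243/783.

5.4189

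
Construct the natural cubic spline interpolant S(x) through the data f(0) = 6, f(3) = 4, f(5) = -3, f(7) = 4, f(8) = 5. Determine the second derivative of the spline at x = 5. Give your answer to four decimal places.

7.2692

Let σ_i = S''(x_i). Step sizes h_i = 3, 2, 2, 1; slopes of the chords Δ_i = (y_(i+1) - y_i)/h_i = -2/3, -7/2, 7/2, 1.
  3·σ_0 + 10·σ_1 + 2·σ_2 = 6(Δ_1 - Δ_0) = -17
  2·σ_1 + 8·σ_2 + 2·σ_3 = 6(Δ_2 - Δ_1) = 42
  2·σ_2 + 6·σ_3 + 1·σ_4 = 6(Δ_3 - Δ_2) = -15
Natural end conditions: σ_0 = σ_4 = 0.
Solving: σ_0 = 0, σ_1 = -41/13, σ_2 = 189/26, σ_3 = -64/13, σ_4 = 0.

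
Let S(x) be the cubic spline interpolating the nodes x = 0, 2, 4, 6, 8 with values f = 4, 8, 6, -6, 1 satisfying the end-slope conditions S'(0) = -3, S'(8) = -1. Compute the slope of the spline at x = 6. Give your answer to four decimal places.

With M_i denoting the second derivative at x_i, h_i = 2, 2, 2, 2, and Δ_i = (y_(i+1) − y_i)/h_i = 2, -1, -6, 7/2:
  2·M_0 + 8·M_1 + 2·M_2 = 6(Δ_1 - Δ_0) = -18
  2·M_1 + 8·M_2 + 2·M_3 = 6(Δ_2 - Δ_1) = -30
  2·M_2 + 8·M_3 + 2·M_4 = 6(Δ_3 - Δ_2) = 57
Clamped end conditions give two more equations: 2h_0·M_0 + h_0·M_1 = 6(Δ_0 - S'(0)) = 30 and h_3·M_3 + 2h_3·M_4 = 6(S'(8) - Δ_3) = -27.
Solving: M_0 = 1009/112, M_1 = -169/56, M_2 = -95/16, M_3 = 659/56, M_4 = -1415/112.
On [6, 8], S'(x) = b_3 + 2c_3·(x - 6) + 3d_3·(x - 6)² with b_3 = Δ_3 - h_3(2M_3 + M_4)/6 = -15/112, c_3 = M_3/2 = 659/112, d_3 = (M_4 - M_3)/(6h_3) = -911/448. So S'(6) = -15/112.

-0.1339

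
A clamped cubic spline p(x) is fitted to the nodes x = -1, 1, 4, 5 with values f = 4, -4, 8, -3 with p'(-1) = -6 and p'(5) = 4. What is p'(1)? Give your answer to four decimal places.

Let σ_i = p''(x_i). Step sizes h_i = 2, 3, 1; slopes of the chords Δ_i = (y_(i+1) - y_i)/h_i = -4, 4, -11.
  2·σ_0 + 10·σ_1 + 3·σ_2 = 6(Δ_1 - Δ_0) = 48
  3·σ_1 + 8·σ_2 + 1·σ_3 = 6(Δ_2 - Δ_1) = -90
Clamped end conditions give two more equations: 2h_0·σ_0 + h_0·σ_1 = 6(Δ_0 - p'(-1)) = 12 and h_2·σ_2 + 2h_2·σ_3 = 6(p'(5) - Δ_2) = 90.
Forward elimination and back-substitution give σ_0 = -41/13, σ_1 = 160/13, σ_2 = -298/13, σ_3 = 734/13.
On [1, 4], p'(x) = b_1 + 2c_1·(x - 1) + 3d_1·(x - 1)² with b_1 = Δ_1 - h_1(2σ_1 + σ_2)/6 = 41/13, c_1 = σ_1/2 = 80/13, d_1 = (σ_2 - σ_1)/(6h_1) = -229/117. So p'(1) = 41/13.

3.1538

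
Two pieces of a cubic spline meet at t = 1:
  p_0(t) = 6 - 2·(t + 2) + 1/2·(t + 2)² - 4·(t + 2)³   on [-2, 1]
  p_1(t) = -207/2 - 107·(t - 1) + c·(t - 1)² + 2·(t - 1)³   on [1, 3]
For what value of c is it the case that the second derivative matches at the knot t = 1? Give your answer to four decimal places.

-35.5000

p_0''(t) = 1 - 24·(t + 2), so p_0''(1) = -71. On the right, p_1''(1) = 2c, so c = -71/2.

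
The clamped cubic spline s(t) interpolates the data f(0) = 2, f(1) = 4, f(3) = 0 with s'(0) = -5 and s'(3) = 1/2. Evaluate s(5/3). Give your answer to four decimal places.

Let M_i = s''(x_i). Step sizes h_i = 1, 2; slopes of the chords Δ_i = (y_(i+1) - y_i)/h_i = 2, -2.
  1·M_0 + 6·M_1 + 2·M_2 = 6(Δ_1 - Δ_0) = -24
Clamped end conditions give two more equations: 2h_0·M_0 + h_0·M_1 = 6(Δ_0 - s'(0)) = 42 and h_1·M_1 + 2h_1·M_2 = 6(s'(3) - Δ_1) = 15.
Solving: M_0 = 161/6, M_1 = -35/3, M_2 = 115/12.
On [1, 3], s(t) = 4 + 31/12·(t - 1) - 35/6·(t - 1)² + 85/48·(t - 1)³.
With (t - 1) = 2/3: s(5/3) = 296/81.

3.6543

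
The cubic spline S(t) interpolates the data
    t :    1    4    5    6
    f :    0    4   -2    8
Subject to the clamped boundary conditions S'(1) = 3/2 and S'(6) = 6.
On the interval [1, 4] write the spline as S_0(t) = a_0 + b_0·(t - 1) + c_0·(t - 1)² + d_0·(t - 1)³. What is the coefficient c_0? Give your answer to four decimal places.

2.9080

Put m_i = S'' at the i-th knot. Here h = (3, 1, 1) and Δ = (4/3, -6, 10), so the interior equations h_(i-1)·m_(i-1) + 2(h_(i-1)+h_i)·m_i + h_i·m_(i+1) = 6(Δ_i − Δ_(i-1)) read
  3·m_0 + 8·m_1 + 1·m_2 = 6(Δ_1 - Δ_0) = -44
  1·m_1 + 4·m_2 + 1·m_3 = 6(Δ_2 - Δ_1) = 96
Clamped end conditions give two more equations: 2h_0·m_0 + h_0·m_1 = 6(Δ_0 - S'(1)) = -1 and h_2·m_2 + 2h_2·m_3 = 6(S'(6) - Δ_2) = -24.
Forward elimination and back-substitution give m_0 = 506/87, m_1 = -347/29, m_2 = 994/29, m_3 = -845/29.
On [1, 4], with S_0(t) = a_0 + b_0·(t - 1) + c_0·(t - 1)² + d_0·(t - 1)³: c_0 = m_0/2 = 253/87, d_0 = (m_1 - m_0)/(6h_0) = -1547/1566, b_0 = Δ_0 - h_0(2m_0 + m_1)/6 = 3/2.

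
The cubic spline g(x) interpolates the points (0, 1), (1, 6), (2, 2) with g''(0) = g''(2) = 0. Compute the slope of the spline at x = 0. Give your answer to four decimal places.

7.2500

With M_i denoting the second derivative at x_i, h_i = 1, 1, and Δ_i = (y_(i+1) − y_i)/h_i = 5, -4:
  1·M_0 + 4·M_1 + 1·M_2 = 6(Δ_1 - Δ_0) = -54
Natural end conditions: M_0 = M_2 = 0.
Forward elimination and back-substitution give M_0 = 0, M_1 = -27/2, M_2 = 0.
On [0, 1], g'(x) = b_0 + 2c_0·x + 3d_0·x² with b_0 = Δ_0 - h_0(2M_0 + M_1)/6 = 29/4, c_0 = M_0/2 = 0, d_0 = (M_1 - M_0)/(6h_0) = -9/4. So g'(0) = 29/4.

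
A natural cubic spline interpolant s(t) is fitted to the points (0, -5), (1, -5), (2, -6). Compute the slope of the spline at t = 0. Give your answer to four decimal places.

With σ_i denoting the second derivative at x_i, h_i = 1, 1, and Δ_i = (y_(i+1) − y_i)/h_i = 0, -1:
  1·σ_0 + 4·σ_1 + 1·σ_2 = 6(Δ_1 - Δ_0) = -6
Natural end conditions: σ_0 = σ_2 = 0.
Forward elimination and back-substitution give σ_0 = 0, σ_1 = -3/2, σ_2 = 0.
On [0, 1], s'(t) = b_0 + 2c_0·t + 3d_0·t² with b_0 = Δ_0 - h_0(2σ_0 + σ_1)/6 = 1/4, c_0 = σ_0/2 = 0, d_0 = (σ_1 - σ_0)/(6h_0) = -1/4. So s'(0) = 1/4.

0.2500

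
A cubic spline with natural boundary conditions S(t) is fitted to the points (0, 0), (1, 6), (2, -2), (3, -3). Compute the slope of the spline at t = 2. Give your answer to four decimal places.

Let M_i = S''(x_i). Step sizes h_i = 1, 1, 1; slopes of the chords Δ_i = (y_(i+1) - y_i)/h_i = 6, -8, -1.
  1·M_0 + 4·M_1 + 1·M_2 = 6(Δ_1 - Δ_0) = -84
  1·M_1 + 4·M_2 + 1·M_3 = 6(Δ_2 - Δ_1) = 42
Natural end conditions: M_0 = M_3 = 0.
Solving the tridiagonal system: M_0 = 0, M_1 = -126/5, M_2 = 84/5, M_3 = 0.
On [2, 3], S'(t) = b_2 + 2c_2·(t - 2) + 3d_2·(t - 2)² with b_2 = Δ_2 - h_2(2M_2 + M_3)/6 = -33/5, c_2 = M_2/2 = 42/5, d_2 = (M_3 - M_2)/(6h_2) = -14/5. So S'(2) = -33/5.

-6.6000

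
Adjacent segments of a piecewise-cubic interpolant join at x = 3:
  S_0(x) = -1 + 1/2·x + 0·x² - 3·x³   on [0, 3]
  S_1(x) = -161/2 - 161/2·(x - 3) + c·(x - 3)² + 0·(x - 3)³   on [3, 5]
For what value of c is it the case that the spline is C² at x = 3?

-27

S_0''(x) = 0 - 18·x, so S_0''(3) = -54. On the right, S_1''(3) = 2c, so c = -27.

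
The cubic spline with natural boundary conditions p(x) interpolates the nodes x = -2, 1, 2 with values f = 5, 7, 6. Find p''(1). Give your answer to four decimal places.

Put σ_i = p'' at the i-th knot. Here h = (3, 1) and Δ = (2/3, -1), so the interior equations h_(i-1)·σ_(i-1) + 2(h_(i-1)+h_i)·σ_i + h_i·σ_(i+1) = 6(Δ_i − Δ_(i-1)) read
  3·σ_0 + 8·σ_1 + 1·σ_2 = 6(Δ_1 - Δ_0) = -10
Natural end conditions: σ_0 = σ_2 = 0.
Solving: σ_0 = 0, σ_1 = -5/4, σ_2 = 0.

-1.2500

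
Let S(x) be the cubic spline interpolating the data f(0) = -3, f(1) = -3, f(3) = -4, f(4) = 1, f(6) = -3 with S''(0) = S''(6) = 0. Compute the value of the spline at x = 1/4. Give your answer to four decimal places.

-2.8771

Write σ_i for S''(x_i). With h_i = 1, 2, 1, 2 and divided differences Δ_i = 0, -1/2, 5, -2, the continuity of S' gives the tridiagonal system
  1·σ_0 + 6·σ_1 + 2·σ_2 = 6(Δ_1 - Δ_0) = -3
  2·σ_1 + 6·σ_2 + 1·σ_3 = 6(Δ_2 - Δ_1) = 33
  1·σ_2 + 6·σ_3 + 2·σ_4 = 6(Δ_3 - Δ_2) = -42
Natural end conditions: σ_0 = σ_4 = 0.
Hence σ_0 = 0, σ_1 = -195/62, σ_2 = 246/31, σ_3 = -258/31, σ_4 = 0.
On [0, 1], S(x) = -3 + 65/124·x + 0·x² - 65/124·x³.
With x = 1/4: S(1/4) = -22833/7936.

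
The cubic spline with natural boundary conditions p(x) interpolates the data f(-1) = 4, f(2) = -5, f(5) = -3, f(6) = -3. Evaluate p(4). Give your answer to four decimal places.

-3.8991

Write M_i for p''(x_i). With h_i = 3, 3, 1 and divided differences Δ_i = -3, 2/3, 0, the continuity of p' gives the tridiagonal system
  3·M_0 + 12·M_1 + 3·M_2 = 6(Δ_1 - Δ_0) = 22
  3·M_1 + 8·M_2 + 1·M_3 = 6(Δ_2 - Δ_1) = -4
Natural end conditions: M_0 = M_3 = 0.
Solving the tridiagonal system: M_0 = 0, M_1 = 188/87, M_2 = -38/29, M_3 = 0.
On [2, 5], p(x) = -5 - 73/87·(x - 2) + 94/87·(x - 2)² - 151/783·(x - 2)³.
With (x - 2) = 2: p(4) = -3053/783.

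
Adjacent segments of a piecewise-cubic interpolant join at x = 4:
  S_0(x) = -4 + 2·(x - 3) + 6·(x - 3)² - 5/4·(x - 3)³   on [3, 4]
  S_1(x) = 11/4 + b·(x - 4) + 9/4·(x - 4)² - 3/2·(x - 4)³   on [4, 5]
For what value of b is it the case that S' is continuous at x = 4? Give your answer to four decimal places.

S_0'(x) = 2 + 12·(x - 3) - 15/4·(x - 3)², so S_0'(4) = 41/4. On the right, S_1'(4) = b, so b = 41/4.

10.2500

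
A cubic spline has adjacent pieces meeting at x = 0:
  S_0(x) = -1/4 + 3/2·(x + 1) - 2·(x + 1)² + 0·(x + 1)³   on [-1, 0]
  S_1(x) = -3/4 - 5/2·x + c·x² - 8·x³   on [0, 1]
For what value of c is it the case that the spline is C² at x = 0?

-2

S_0''(x) = -4 + 0·(x + 1), so S_0''(0) = -4. On the right, S_1''(0) = 2c, so c = -2.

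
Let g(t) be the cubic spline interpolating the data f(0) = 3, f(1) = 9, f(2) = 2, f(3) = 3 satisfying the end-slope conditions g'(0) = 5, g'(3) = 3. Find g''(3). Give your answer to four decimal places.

With σ_i denoting the second derivative at x_i, h_i = 1, 1, 1, and Δ_i = (y_(i+1) − y_i)/h_i = 6, -7, 1:
  1·σ_0 + 4·σ_1 + 1·σ_2 = 6(Δ_1 - Δ_0) = -78
  1·σ_1 + 4·σ_2 + 1·σ_3 = 6(Δ_2 - Δ_1) = 48
Clamped end conditions give two more equations: 2h_0·σ_0 + h_0·σ_1 = 6(Δ_0 - g'(0)) = 6 and h_2·σ_2 + 2h_2·σ_3 = 6(g'(3) - Δ_2) = 12.
Forward elimination and back-substitution give σ_0 = 262/15, σ_1 = -434/15, σ_2 = 304/15, σ_3 = -62/15.

-4.1333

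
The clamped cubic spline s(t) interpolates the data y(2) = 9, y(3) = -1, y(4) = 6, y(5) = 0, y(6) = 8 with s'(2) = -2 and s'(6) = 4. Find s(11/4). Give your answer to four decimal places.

0.7575

Let M_i = s''(x_i). Step sizes h_i = 1, 1, 1, 1; slopes of the chords Δ_i = (y_(i+1) - y_i)/h_i = -10, 7, -6, 8.
  1·M_0 + 4·M_1 + 1·M_2 = 6(Δ_1 - Δ_0) = 102
  1·M_1 + 4·M_2 + 1·M_3 = 6(Δ_2 - Δ_1) = -78
  1·M_2 + 4·M_3 + 1·M_4 = 6(Δ_3 - Δ_2) = 84
Clamped end conditions give two more equations: 2h_0·M_0 + h_0·M_1 = 6(Δ_0 - s'(2)) = -48 and h_3·M_3 + 2h_3·M_4 = 6(s'(6) - Δ_3) = -24.
Solving the tridiagonal system: M_0 = -1341/28, M_1 = 669/14, M_2 = -165/4, M_3 = 549/14, M_4 = -885/28.
On [2, 3], s(t) = 9 - 2·(t - 2) - 1341/56·(t - 2)² + 893/56·(t - 2)³.
With (t - 2) = 3/4: s(11/4) = 2715/3584.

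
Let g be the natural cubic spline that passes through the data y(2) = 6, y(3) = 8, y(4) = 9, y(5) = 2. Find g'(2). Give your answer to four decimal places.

With M_i denoting the second derivative at x_i, h_i = 1, 1, 1, and Δ_i = (y_(i+1) − y_i)/h_i = 2, 1, -7:
  1·M_0 + 4·M_1 + 1·M_2 = 6(Δ_1 - Δ_0) = -6
  1·M_1 + 4·M_2 + 1·M_3 = 6(Δ_2 - Δ_1) = -48
Natural end conditions: M_0 = M_3 = 0.
Solving: M_0 = 0, M_1 = 8/5, M_2 = -62/5, M_3 = 0.
On [2, 3], g'(x) = b_0 + 2c_0·(x - 2) + 3d_0·(x - 2)² with b_0 = Δ_0 - h_0(2M_0 + M_1)/6 = 26/15, c_0 = M_0/2 = 0, d_0 = (M_1 - M_0)/(6h_0) = 4/15. So g'(2) = 26/15.

1.7333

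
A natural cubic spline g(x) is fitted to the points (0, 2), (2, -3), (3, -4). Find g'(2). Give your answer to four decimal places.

Put m_i = g'' at the i-th knot. Here h = (2, 1) and Δ = (-5/2, -1), so the interior equations h_(i-1)·m_(i-1) + 2(h_(i-1)+h_i)·m_i + h_i·m_(i+1) = 6(Δ_i − Δ_(i-1)) read
  2·m_0 + 6·m_1 + 1·m_2 = 6(Δ_1 - Δ_0) = 9
Natural end conditions: m_0 = m_2 = 0.
Forward elimination and back-substitution give m_0 = 0, m_1 = 3/2, m_2 = 0.
On [2, 3], g'(x) = b_1 + 2c_1·(x - 2) + 3d_1·(x - 2)² with b_1 = Δ_1 - h_1(2m_1 + m_2)/6 = -3/2, c_1 = m_1/2 = 3/4, d_1 = (m_2 - m_1)/(6h_1) = -1/4. So g'(2) = -3/2.

-1.5000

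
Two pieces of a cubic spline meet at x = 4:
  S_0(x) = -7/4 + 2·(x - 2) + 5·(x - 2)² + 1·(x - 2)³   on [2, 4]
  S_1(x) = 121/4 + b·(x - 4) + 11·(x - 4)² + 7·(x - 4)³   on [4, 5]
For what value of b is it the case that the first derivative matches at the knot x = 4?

S_0'(x) = 2 + 10·(x - 2) + 3·(x - 2)², so S_0'(4) = 34. On the right, S_1'(4) = b, so b = 34.

34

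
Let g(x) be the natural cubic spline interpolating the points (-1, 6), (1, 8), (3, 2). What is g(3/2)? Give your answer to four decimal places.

With σ_i denoting the second derivative at x_i, h_i = 2, 2, and Δ_i = (y_(i+1) − y_i)/h_i = 1, -3:
  2·σ_0 + 8·σ_1 + 2·σ_2 = 6(Δ_1 - Δ_0) = -24
Natural end conditions: σ_0 = σ_2 = 0.
Solving: σ_0 = 0, σ_1 = -3, σ_2 = 0.
On [1, 3], g(x) = 8 - 1·(x - 1) - 3/2·(x - 1)² + 1/4·(x - 1)³.
With (x - 1) = 1/2: g(3/2) = 229/32.

7.1563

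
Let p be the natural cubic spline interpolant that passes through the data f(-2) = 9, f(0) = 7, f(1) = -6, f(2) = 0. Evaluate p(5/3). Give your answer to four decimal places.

Let M_i = p''(x_i). Step sizes h_i = 2, 1, 1; slopes of the chords Δ_i = (y_(i+1) - y_i)/h_i = -1, -13, 6.
  2·M_0 + 6·M_1 + 1·M_2 = 6(Δ_1 - Δ_0) = -72
  1·M_1 + 4·M_2 + 1·M_3 = 6(Δ_2 - Δ_1) = 114
Natural end conditions: M_0 = M_3 = 0.
Forward elimination and back-substitution give M_0 = 0, M_1 = -402/23, M_2 = 756/23, M_3 = 0.
On [1, 2], p(x) = -6 - 114/23·(x - 1) + 378/23·(x - 1)² - 126/23·(x - 1)³.
With (x - 1) = 2/3: p(5/3) = -250/69.

-3.6232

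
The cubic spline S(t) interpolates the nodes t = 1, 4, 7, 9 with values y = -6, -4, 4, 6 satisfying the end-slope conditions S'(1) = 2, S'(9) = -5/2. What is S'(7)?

3

Let m_i = S''(x_i). Step sizes h_i = 3, 3, 2; slopes of the chords Δ_i = (y_(i+1) - y_i)/h_i = 2/3, 8/3, 1.
  3·m_0 + 12·m_1 + 3·m_2 = 6(Δ_1 - Δ_0) = 12
  3·m_1 + 10·m_2 + 2·m_3 = 6(Δ_2 - Δ_1) = -10
Clamped end conditions give two more equations: 2h_0·m_0 + h_0·m_1 = 6(Δ_0 - S'(1)) = -8 and h_2·m_2 + 2h_2·m_3 = 6(S'(9) - Δ_2) = -21.
Solving: m_0 = -13/6, m_1 = 5/3, m_2 = -1/2, m_3 = -5.
On [7, 9], S'(t) = b_2 + 2c_2·(t - 7) + 3d_2·(t - 7)² with b_2 = Δ_2 - h_2(2m_2 + m_3)/6 = 3, c_2 = m_2/2 = -1/4, d_2 = (m_3 - m_2)/(6h_2) = -3/8. So S'(7) = 3.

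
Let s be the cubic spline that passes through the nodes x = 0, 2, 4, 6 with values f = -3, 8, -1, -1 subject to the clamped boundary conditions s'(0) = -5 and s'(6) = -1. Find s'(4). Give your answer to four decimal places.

With M_i denoting the second derivative at x_i, h_i = 2, 2, 2, and Δ_i = (y_(i+1) − y_i)/h_i = 11/2, -9/2, 0:
  2·M_0 + 8·M_1 + 2·M_2 = 6(Δ_1 - Δ_0) = -60
  2·M_1 + 8·M_2 + 2·M_3 = 6(Δ_2 - Δ_1) = 27
Clamped end conditions give two more equations: 2h_0·M_0 + h_0·M_1 = 6(Δ_0 - s'(0)) = 63 and h_2·M_2 + 2h_2·M_3 = 6(s'(6) - Δ_2) = -6.
Forward elimination and back-substitution give M_0 = 353/15, M_1 = -467/30, M_2 = 131/15, M_3 = -88/15.
On [4, 6], s'(x) = b_2 + 2c_2·(x - 4) + 3d_2·(x - 4)² with b_2 = Δ_2 - h_2(2M_2 + M_3)/6 = -58/15, c_2 = M_2/2 = 131/30, d_2 = (M_3 - M_2)/(6h_2) = -73/60. So s'(4) = -58/15.

-3.8667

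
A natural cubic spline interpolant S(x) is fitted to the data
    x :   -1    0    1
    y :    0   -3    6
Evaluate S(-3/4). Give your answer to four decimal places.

Let σ_i = S''(x_i). Step sizes h_i = 1, 1; slopes of the chords Δ_i = (y_(i+1) - y_i)/h_i = -3, 9.
  1·σ_0 + 4·σ_1 + 1·σ_2 = 6(Δ_1 - Δ_0) = 72
Natural end conditions: σ_0 = σ_2 = 0.
Forward elimination and back-substitution give σ_0 = 0, σ_1 = 18, σ_2 = 0.
On [-1, 0], S(x) = 0 - 6·(x + 1) + 0·(x + 1)² + 3·(x + 1)³.
With (x + 1) = 1/4: S(-3/4) = -93/64.

-1.4531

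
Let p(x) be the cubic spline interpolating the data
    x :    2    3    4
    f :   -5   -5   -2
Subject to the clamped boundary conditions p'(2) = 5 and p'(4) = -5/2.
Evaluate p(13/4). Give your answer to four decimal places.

-4.1855

Put M_i = p'' at the i-th knot. Here h = (1, 1) and Δ = (0, 3), so the interior equations h_(i-1)·M_(i-1) + 2(h_(i-1)+h_i)·M_i + h_i·M_(i+1) = 6(Δ_i − Δ_(i-1)) read
  1·M_0 + 4·M_1 + 1·M_2 = 6(Δ_1 - Δ_0) = 18
Clamped end conditions give two more equations: 2h_0·M_0 + h_0·M_1 = 6(Δ_0 - p'(2)) = -30 and h_1·M_1 + 2h_1·M_2 = 6(p'(4) - Δ_1) = -33.
Forward elimination and back-substitution give M_0 = -93/4, M_1 = 33/2, M_2 = -99/4.
On [3, 4], p(x) = -5 + 13/8·(x - 3) + 33/4·(x - 3)² - 55/8·(x - 3)³.
With (x - 3) = 1/4: p(13/4) = -2143/512.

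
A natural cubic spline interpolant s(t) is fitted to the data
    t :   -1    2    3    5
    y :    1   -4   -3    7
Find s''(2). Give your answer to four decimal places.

With m_i denoting the second derivative at x_i, h_i = 3, 1, 2, and Δ_i = (y_(i+1) − y_i)/h_i = -5/3, 1, 5:
  3·m_0 + 8·m_1 + 1·m_2 = 6(Δ_1 - Δ_0) = 16
  1·m_1 + 6·m_2 + 2·m_3 = 6(Δ_2 - Δ_1) = 24
Natural end conditions: m_0 = m_3 = 0.
Solving: m_0 = 0, m_1 = 72/47, m_2 = 176/47, m_3 = 0.

1.5319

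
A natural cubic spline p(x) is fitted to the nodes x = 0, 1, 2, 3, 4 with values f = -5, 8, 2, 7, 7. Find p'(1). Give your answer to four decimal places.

1.0714

Put σ_i = p'' at the i-th knot. Here h = (1, 1, 1, 1) and Δ = (13, -6, 5, 0), so the interior equations h_(i-1)·σ_(i-1) + 2(h_(i-1)+h_i)·σ_i + h_i·σ_(i+1) = 6(Δ_i − Δ_(i-1)) read
  1·σ_0 + 4·σ_1 + 1·σ_2 = 6(Δ_1 - Δ_0) = -114
  1·σ_1 + 4·σ_2 + 1·σ_3 = 6(Δ_2 - Δ_1) = 66
  1·σ_2 + 4·σ_3 + 1·σ_4 = 6(Δ_3 - Δ_2) = -30
Natural end conditions: σ_0 = σ_4 = 0.
Solving: σ_0 = 0, σ_1 = -501/14, σ_2 = 204/7, σ_3 = -207/14, σ_4 = 0.
On [1, 2], p'(x) = b_1 + 2c_1·(x - 1) + 3d_1·(x - 1)² with b_1 = Δ_1 - h_1(2σ_1 + σ_2)/6 = 15/14, c_1 = σ_1/2 = -501/28, d_1 = (σ_2 - σ_1)/(6h_1) = 303/28. So p'(1) = 15/14.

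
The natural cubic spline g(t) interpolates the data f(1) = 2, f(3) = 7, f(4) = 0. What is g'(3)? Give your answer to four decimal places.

-3.8333

Put σ_i = g'' at the i-th knot. Here h = (2, 1) and Δ = (5/2, -7), so the interior equations h_(i-1)·σ_(i-1) + 2(h_(i-1)+h_i)·σ_i + h_i·σ_(i+1) = 6(Δ_i − Δ_(i-1)) read
  2·σ_0 + 6·σ_1 + 1·σ_2 = 6(Δ_1 - Δ_0) = -57
Natural end conditions: σ_0 = σ_2 = 0.
Hence σ_0 = 0, σ_1 = -19/2, σ_2 = 0.
On [3, 4], g'(t) = b_1 + 2c_1·(t - 3) + 3d_1·(t - 3)² with b_1 = Δ_1 - h_1(2σ_1 + σ_2)/6 = -23/6, c_1 = σ_1/2 = -19/4, d_1 = (σ_2 - σ_1)/(6h_1) = 19/12. So g'(3) = -23/6.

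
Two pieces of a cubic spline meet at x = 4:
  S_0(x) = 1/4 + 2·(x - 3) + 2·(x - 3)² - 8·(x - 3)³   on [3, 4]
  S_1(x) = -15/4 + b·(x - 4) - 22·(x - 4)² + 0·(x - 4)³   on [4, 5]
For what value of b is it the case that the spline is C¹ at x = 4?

-18

S_0'(x) = 2 + 4·(x - 3) - 24·(x - 3)², so S_0'(4) = -18. On the right, S_1'(4) = b, so b = -18.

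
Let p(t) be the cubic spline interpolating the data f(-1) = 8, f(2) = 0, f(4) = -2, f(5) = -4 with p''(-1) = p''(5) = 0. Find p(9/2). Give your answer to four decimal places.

Let σ_i = p''(x_i). Step sizes h_i = 3, 2, 1; slopes of the chords Δ_i = (y_(i+1) - y_i)/h_i = -8/3, -1, -2.
  3·σ_0 + 10·σ_1 + 2·σ_2 = 6(Δ_1 - Δ_0) = 10
  2·σ_1 + 6·σ_2 + 1·σ_3 = 6(Δ_2 - Δ_1) = -6
Natural end conditions: σ_0 = σ_3 = 0.
Forward elimination and back-substitution give σ_0 = 0, σ_1 = 9/7, σ_2 = -10/7, σ_3 = 0.
On [4, 5], p(t) = -2 - 32/21·(t - 4) - 5/7·(t - 4)² + 5/21·(t - 4)³.
With (t - 4) = 1/2: p(9/2) = -163/56.

-2.9107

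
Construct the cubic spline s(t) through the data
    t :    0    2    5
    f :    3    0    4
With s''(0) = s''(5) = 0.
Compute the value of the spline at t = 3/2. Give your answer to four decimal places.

Write m_i for s''(x_i). With h_i = 2, 3 and divided differences Δ_i = -3/2, 4/3, the continuity of s' gives the tridiagonal system
  2·m_0 + 10·m_1 + 3·m_2 = 6(Δ_1 - Δ_0) = 17
Natural end conditions: m_0 = m_2 = 0.
Solving: m_0 = 0, m_1 = 17/10, m_2 = 0.
On [0, 2], s(t) = 3 - 31/15·t + 0·t² + 17/120·t³.
With t = 3/2: s(3/2) = 121/320.

0.3781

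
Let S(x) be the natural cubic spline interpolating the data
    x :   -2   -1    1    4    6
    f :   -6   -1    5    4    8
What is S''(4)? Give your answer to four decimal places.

Put M_i = S'' at the i-th knot. Here h = (1, 2, 3, 2) and Δ = (5, 3, -1/3, 2), so the interior equations h_(i-1)·M_(i-1) + 2(h_(i-1)+h_i)·M_i + h_i·M_(i+1) = 6(Δ_i − Δ_(i-1)) read
  1·M_0 + 6·M_1 + 2·M_2 = 6(Δ_1 - Δ_0) = -12
  2·M_1 + 10·M_2 + 3·M_3 = 6(Δ_2 - Δ_1) = -20
  3·M_2 + 10·M_3 + 2·M_4 = 6(Δ_3 - Δ_2) = 14
Natural end conditions: M_0 = M_4 = 0.
Forward elimination and back-substitution give M_0 = 0, M_1 = -304/253, M_2 = -606/253, M_3 = 536/253, M_4 = 0.

2.1186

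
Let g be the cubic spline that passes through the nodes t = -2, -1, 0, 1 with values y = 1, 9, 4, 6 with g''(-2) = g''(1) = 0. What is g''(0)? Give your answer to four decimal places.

With m_i denoting the second derivative at x_i, h_i = 1, 1, 1, and Δ_i = (y_(i+1) − y_i)/h_i = 8, -5, 2:
  1·m_0 + 4·m_1 + 1·m_2 = 6(Δ_1 - Δ_0) = -78
  1·m_1 + 4·m_2 + 1·m_3 = 6(Δ_2 - Δ_1) = 42
Natural end conditions: m_0 = m_3 = 0.
Solving: m_0 = 0, m_1 = -118/5, m_2 = 82/5, m_3 = 0.

16.4000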